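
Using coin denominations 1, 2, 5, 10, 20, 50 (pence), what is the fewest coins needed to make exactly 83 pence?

5

83 − 1×50→33 − 1×20→13 − 1×10→3 − 1×2→1 − 1×1→0
Total coins = 1 + 1 + 1 + 1 + 1 = 5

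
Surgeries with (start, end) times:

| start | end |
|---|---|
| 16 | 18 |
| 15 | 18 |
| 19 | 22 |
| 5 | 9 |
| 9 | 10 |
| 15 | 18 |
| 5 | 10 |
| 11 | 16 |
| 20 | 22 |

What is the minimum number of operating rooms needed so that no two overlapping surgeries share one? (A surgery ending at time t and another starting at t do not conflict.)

3

Count concurrent intervals with a sweep; the peak is the room count.
starts: [5, 5, 9, 11, 15, 15, 16, 19, 20]
ends:   [9, 10, 10, 16, 18, 18, 18, 22, 22]
s5→1 s5→2 e9→1 s9→2 e10→1 e10→0 s11→1 s15→2 s15→3  — peak 3.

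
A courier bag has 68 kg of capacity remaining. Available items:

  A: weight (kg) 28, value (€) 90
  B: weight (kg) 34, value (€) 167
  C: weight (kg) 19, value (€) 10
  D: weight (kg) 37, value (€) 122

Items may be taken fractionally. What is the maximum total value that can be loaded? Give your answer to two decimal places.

Ratios (sorted): B 4.91, D 3.30, A 3.21, C 0.53
take B (34 @ 167); take 34/37 of D → 112.11. Capacity used 68/68.
Total value = 279.11

279.11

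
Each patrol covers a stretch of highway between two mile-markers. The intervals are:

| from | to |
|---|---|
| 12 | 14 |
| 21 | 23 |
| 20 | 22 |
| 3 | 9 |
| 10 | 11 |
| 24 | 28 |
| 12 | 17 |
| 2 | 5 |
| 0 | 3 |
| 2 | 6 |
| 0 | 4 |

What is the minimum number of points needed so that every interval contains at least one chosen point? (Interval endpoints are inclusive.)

5

Process intervals by earliest right end; each time one isn't hit yet, stab at its right endpoint.
Sorted: [0,3] [0,4] [2,5] [2,6] [3,9] [10,11] [12,14] [12,17] [20,22] [21,23] [24,28]
{[0,3],[0,4],[2,5],[2,6],[3,9]} hit by 3; {[10,11]} hit by 11; {[12,14],[12,17]} hit by 14; {[20,22],[21,23]} hit by 22; {[24,28]} hit by 28.
Points: 3, 11, 14, 22, 28 (5 total).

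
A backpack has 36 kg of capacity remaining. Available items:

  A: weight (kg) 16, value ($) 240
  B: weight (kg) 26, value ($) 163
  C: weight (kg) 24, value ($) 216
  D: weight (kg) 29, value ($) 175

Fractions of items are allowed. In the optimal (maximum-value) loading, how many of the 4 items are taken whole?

Order: A (240/16=15.00) > C (216/24=9.00) > B (163/26=6.27) > D (175/29=6.03)
Fill: take A (16 @ 240) → take 20/24 of C → 180.00; 36/36 used.
1 item(s) taken whole; one partial (take 20/24 of C).

1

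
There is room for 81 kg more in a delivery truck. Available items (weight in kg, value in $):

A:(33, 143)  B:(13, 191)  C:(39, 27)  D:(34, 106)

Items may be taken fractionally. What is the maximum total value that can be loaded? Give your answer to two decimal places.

Greedy by value/weight ratio, highest first.
Order: B (191/13=14.69) > A (143/33=4.33) > D (106/34=3.12) > C (27/39=0.69)
Fill: take B (13 @ 191) → take A (33 @ 143) → take D (34 @ 106) → take 1/39 of C → 0.69; 81/81 used.
Total value = 440.69

440.69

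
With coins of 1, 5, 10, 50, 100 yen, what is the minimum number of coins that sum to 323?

8

323 − 3×100→23 − 2×10→3 − 3×1→0
Total coins = 3 + 2 + 3 = 8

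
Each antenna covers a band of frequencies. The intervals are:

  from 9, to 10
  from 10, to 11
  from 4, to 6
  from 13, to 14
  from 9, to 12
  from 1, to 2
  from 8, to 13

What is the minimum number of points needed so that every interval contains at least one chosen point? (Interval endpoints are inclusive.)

Sort by right endpoint; whenever an interval is uncovered, place a point at its right end.
By right end: [1,2]  [4,6]  [9,10]  [10,11]  [9,12]  [8,13]  [13,14]
[1,2] uncovered → point at 2; [4,6] uncovered → point at 6; [9,10] uncovered → point at 10; [13,14] uncovered → point at 14.
Points: 2, 6, 10, 14 (4 total).

4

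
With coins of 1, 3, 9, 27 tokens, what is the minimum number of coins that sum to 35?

5

Greedy: take as many of the largest coin as possible, then repeat with the remainder.
35 = 1×27 + 2×3 + 2×1
Total coins = 1 + 2 + 2 = 5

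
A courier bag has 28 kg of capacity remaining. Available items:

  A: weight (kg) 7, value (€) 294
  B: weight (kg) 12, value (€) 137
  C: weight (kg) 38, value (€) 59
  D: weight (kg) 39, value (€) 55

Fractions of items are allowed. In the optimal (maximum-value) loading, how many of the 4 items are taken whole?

Greedy by value/weight ratio, highest first.
Ratios (sorted): A 42.00, B 11.42, C 1.55, D 1.41
take A (7 @ 294); take B (12 @ 137); take 9/38 of C → 13.97. Capacity used 28/28.
2 item(s) taken whole; one partial (take 9/38 of C).

2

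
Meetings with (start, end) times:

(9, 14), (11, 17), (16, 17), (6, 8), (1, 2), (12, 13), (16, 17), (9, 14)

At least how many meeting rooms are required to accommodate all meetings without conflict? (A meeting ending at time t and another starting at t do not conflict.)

Count concurrent intervals with a sweep; the peak is the room count.
starts: [1, 6, 9, 9, 11, 12, 16, 16]
ends:   [2, 8, 13, 14, 14, 17, 17, 17]
s1→1 e2→0 s6→1 e8→0 s9→1 s9→2 s11→3 s12→4  — peak 4.

4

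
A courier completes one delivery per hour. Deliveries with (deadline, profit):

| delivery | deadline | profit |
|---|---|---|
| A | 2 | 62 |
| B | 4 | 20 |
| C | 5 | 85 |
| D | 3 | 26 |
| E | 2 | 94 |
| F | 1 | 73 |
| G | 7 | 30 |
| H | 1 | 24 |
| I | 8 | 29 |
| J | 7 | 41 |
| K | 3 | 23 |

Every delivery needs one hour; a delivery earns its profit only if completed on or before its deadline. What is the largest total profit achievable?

398

Sort by profit descending; place each in the latest free slot ≤ its deadline.
Profit order: E=94 C=85 F=73 A=62 J=41 G=30 I=29 D=26 H=24 K=23 B=20
Assign: E→slot 2, C→slot 5, F→slot 1, A skipped, J→slot 7, G→slot 6, I→slot 8, D→slot 3, H skipped, K skipped, B→slot 4.
Slots: [1:F] [2:E] [3:D] [4:B] [5:C] [6:G] [7:J] [8:I]
Profit = 73 + 94 + 26 + 20 + 85 + 30 + 41 + 29 = 398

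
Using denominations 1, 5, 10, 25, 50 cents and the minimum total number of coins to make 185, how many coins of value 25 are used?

Use the largest denomination that fits, subtract, and repeat.
185 = 3×50 + 1×25 + 1×10
Count of 25: 1

1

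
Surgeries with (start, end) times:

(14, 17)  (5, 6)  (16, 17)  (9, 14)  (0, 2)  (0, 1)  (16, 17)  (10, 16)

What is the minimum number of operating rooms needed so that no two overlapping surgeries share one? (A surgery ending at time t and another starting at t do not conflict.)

The answer is the maximum number of intervals overlapping at any instant.
starts: [0, 0, 5, 9, 10, 14, 16, 16]
ends:   [1, 2, 6, 14, 16, 17, 17, 17]
s0→1 s0→2 e1→1 e2→0 s5→1 e6→0 s9→1 s10→2 e14→1 s14→2 e16→1 s16→2 s16→3  — peak 3.

3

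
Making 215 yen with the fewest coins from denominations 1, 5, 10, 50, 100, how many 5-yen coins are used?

Greedy: take as many of the largest coin as possible, then repeat with the remainder.
215 = 2×100 + 1×10 + 1×5
Count of 5: 1

1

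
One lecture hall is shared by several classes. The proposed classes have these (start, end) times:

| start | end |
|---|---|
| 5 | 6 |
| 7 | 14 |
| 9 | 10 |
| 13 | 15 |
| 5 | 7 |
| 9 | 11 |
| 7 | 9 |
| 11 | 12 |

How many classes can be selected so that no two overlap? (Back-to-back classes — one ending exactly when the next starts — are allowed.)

5

By end time: (5,6), (5,7), (7,9), (9,10), (9,11), (11,12), (7,14), (13,15).
Pick (5,6); next start ≥ 6 → (7,9); next start ≥ 9 → (9,10); next start ≥ 10 → (11,12); next start ≥ 12 → (13,15).
Selected 5 classes.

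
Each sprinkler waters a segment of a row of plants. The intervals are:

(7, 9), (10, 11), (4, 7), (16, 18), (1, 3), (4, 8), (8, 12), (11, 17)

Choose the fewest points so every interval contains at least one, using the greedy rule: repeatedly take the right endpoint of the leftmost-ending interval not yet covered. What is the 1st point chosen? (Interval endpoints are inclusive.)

Process intervals by earliest right end; each time one isn't hit yet, stab at its right endpoint.
Sorted: [1,3] [4,7] [4,8] [7,9] [10,11] [8,12] [11,17] [16,18]
{[1,3]} hit by 3; {[4,7],[4,8],[7,9]} hit by 7; {[10,11],[8,12],[11,17]} hit by 11; {[16,18]} hit by 18.
Points: 3, 7, 11, 18 (4 total).

3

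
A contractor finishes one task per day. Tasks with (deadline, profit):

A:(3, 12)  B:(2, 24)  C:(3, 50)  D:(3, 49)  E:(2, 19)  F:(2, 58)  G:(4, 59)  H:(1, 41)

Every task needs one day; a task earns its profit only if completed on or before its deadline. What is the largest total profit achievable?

216

Profit order: G=59 F=58 C=50 D=49 H=41 B=24 E=19 A=12
Assign: G→slot 4, F→slot 2, C→slot 3, D→slot 1, H skipped, B skipped, E skipped, A skipped.
Slots: [1:D] [2:F] [3:C] [4:G]
Profit = 49 + 58 + 50 + 59 = 216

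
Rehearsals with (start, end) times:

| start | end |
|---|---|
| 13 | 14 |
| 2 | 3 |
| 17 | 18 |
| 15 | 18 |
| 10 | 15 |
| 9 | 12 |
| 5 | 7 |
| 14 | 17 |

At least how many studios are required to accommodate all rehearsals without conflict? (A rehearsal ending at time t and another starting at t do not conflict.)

Events (time:±→running): 2:+→1 3:-→0 5:+→1 7:-→0 9:+→1 10:+→2 … peak 2.

2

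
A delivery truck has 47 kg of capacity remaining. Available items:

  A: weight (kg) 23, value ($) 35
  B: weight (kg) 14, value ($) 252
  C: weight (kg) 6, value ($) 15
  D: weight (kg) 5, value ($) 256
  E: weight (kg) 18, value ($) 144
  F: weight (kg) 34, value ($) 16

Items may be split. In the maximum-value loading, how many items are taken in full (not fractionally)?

4

Greedy by value/weight ratio, highest first.
Order: D (256/5=51.20) > B (252/14=18.00) > E (144/18=8.00) > C (15/6=2.50) > A (35/23=1.52) > F (16/34=0.47)
Fill: take D (5 @ 256) → take B (14 @ 252) → take E (18 @ 144) → take C (6 @ 15) → take 4/23 of A → 6.09; 47/47 used.
4 item(s) taken whole; one partial (take 4/23 of A).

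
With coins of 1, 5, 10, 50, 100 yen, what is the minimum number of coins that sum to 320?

320 = 3×100 + 2×10
Total coins = 3 + 2 = 5

5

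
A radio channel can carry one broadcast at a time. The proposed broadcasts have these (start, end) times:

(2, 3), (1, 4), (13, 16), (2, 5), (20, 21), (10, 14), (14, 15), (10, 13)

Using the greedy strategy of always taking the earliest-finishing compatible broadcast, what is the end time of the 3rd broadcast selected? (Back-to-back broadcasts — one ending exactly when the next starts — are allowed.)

Sort by end time and greedily take each interval whose start is ≥ the last chosen end.
Sorted by end: (2,3)  (1,4)  (2,5)  (10,13)  (10,14)  (14,15)  (13,16)  (20,21)
take (2,3); skip (1,4); skip (2,5); take (10,13); skip (10,14); take (14,15); take (20,21).
Selected: (2,3) (10,13) (14,15) (20,21)

15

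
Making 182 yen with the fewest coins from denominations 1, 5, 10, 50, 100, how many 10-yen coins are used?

3

182 = 1×100 + 1×50 + 3×10 + 2×1
Count of 10: 3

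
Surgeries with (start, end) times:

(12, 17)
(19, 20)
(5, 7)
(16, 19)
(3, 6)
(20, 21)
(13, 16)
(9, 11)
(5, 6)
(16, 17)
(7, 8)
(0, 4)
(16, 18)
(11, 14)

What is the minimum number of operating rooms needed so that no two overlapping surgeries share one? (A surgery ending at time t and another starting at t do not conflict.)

Count concurrent intervals with a sweep; the peak is the room count.
starts: [0, 3, 5, 5, 7, 9, 11, 12, 13, 16, 16, 16, 19, 20]
ends:   [4, 6, 6, 7, 8, 11, 14, 16, 17, 17, 18, 19, 20, 21]
s0→1 s3→2 e4→1 s5→2 s5→3 e6→2 e6→1 e7→0 s7→1 e8→0 s9→1 e11→0 s11→1 s12→2 s13→3 e14→2 e16→1 s16→2 s16→3 s16→4  — peak 4.

4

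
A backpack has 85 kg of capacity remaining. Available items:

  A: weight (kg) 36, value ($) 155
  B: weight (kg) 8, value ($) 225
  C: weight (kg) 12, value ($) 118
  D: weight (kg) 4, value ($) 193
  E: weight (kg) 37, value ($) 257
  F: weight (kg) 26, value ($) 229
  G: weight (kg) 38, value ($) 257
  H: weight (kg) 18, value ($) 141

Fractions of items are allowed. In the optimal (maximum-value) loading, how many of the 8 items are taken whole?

5

Sort by value per unit weight and fill in that order.
Ratios (sorted): D 48.25, B 28.12, C 9.83, F 8.81, H 7.83, E 6.95, G 6.76, A 4.31
take D (4 @ 193); take B (8 @ 225); take C (12 @ 118); take F (26 @ 229); take H (18 @ 141); take 17/37 of E → 118.08. Capacity used 85/85.
5 item(s) taken whole; one partial (take 17/37 of E).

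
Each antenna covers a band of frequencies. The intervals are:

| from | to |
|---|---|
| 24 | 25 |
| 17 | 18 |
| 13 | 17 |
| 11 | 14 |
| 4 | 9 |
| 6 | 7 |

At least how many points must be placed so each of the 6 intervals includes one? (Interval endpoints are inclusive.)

By right end: [6,7]  [4,9]  [11,14]  [13,17]  [17,18]  [24,25]
[6,7] uncovered → point at 7; [11,14] uncovered → point at 14; [17,18] uncovered → point at 18; [24,25] uncovered → point at 25.
Points: 7, 14, 18, 25 (4 total).

4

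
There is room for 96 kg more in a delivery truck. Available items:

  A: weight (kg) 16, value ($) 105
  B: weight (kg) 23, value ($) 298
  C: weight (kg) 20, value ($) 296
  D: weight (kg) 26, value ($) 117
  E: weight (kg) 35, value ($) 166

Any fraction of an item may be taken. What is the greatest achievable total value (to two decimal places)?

Order: C (296/20=14.80) > B (298/23=12.96) > A (105/16=6.56) > E (166/35=4.74) > D (117/26=4.50)
Fill: take C (20 @ 296) → take B (23 @ 298) → take A (16 @ 105) → take E (35 @ 166) → take 2/26 of D → 9.00; 96/96 used.
Total value = 874.00

874.00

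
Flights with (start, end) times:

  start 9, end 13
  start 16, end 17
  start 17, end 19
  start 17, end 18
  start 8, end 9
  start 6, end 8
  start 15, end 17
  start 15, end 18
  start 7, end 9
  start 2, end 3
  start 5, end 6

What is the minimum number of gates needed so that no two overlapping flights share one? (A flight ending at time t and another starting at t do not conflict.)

3

The answer is the maximum number of intervals overlapping at any instant.
Events (time:±→running): 2:+→1 3:-→0 5:+→1 6:-→0 6:+→1 7:+→2 8:-→1 8:+→2 9:-→1 9:-→0 9:+→1 13:-→0 15:+→1 15:+→2 16:+→3 … peak 3.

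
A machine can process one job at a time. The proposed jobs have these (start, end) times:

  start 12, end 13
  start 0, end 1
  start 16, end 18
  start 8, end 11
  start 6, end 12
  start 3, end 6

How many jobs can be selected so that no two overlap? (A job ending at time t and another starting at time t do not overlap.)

Order by finish time; keep every interval that doesn't clash with the previous kept one.
Sorted by end: (0,1)  (3,6)  (8,11)  (6,12)  (12,13)  (16,18)
take (0,1); take (3,6); take (8,11); take (12,13); take (16,18).
Selected 5 jobs.

5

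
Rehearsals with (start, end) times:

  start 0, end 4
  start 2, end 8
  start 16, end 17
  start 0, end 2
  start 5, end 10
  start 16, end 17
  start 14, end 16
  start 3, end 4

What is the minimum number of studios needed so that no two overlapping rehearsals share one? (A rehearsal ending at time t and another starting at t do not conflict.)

starts: [0, 0, 2, 3, 5, 14, 16, 16]
ends:   [2, 4, 4, 8, 10, 16, 17, 17]
s0→1 s0→2 e2→1 s2→2 s3→3  — peak 3.

3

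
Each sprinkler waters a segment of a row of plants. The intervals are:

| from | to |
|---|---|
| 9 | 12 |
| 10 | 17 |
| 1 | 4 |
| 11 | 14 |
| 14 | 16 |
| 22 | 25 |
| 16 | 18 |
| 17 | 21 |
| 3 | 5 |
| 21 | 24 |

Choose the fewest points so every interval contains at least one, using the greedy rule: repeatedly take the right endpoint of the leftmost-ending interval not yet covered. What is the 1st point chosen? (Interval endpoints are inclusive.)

Process intervals by earliest right end; each time one isn't hit yet, stab at its right endpoint.
By right end: [1,4]  [3,5]  [9,12]  [11,14]  [14,16]  [10,17]  [16,18]  [17,21]  [21,24]  [22,25]
[1,4] uncovered → point at 4; [9,12] uncovered → point at 12; [14,16] uncovered → point at 16; [17,21] uncovered → point at 21; [22,25] uncovered → point at 25.
Points: 4, 12, 16, 21, 25 (5 total).

4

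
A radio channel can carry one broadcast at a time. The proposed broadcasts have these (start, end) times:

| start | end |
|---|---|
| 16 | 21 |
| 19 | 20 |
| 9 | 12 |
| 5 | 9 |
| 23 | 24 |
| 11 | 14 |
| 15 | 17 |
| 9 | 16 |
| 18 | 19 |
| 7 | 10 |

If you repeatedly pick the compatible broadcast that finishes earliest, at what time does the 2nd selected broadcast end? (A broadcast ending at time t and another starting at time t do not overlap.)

12

Greedy by earliest finish: after sorting by end time, pick each interval compatible with the last pick.
Sorted by end: (5,9)  (7,10)  (9,12)  (11,14)  (9,16)  (15,17)  (18,19)  (19,20)  (16,21)  (23,24)
take (5,9); take (9,12); take (15,17); take (18,19); take (19,20); take (23,24).
Selected: (5,9) (9,12) (15,17) (18,19) (19,20) (23,24)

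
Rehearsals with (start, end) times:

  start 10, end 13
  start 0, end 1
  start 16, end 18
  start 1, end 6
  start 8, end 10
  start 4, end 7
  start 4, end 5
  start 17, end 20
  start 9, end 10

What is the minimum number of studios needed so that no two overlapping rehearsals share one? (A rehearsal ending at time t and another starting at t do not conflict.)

starts: [0, 1, 4, 4, 8, 9, 10, 16, 17]
ends:   [1, 5, 6, 7, 10, 10, 13, 18, 20]
s0→1 e1→0 s1→1 s4→2 s4→3  — peak 3.

3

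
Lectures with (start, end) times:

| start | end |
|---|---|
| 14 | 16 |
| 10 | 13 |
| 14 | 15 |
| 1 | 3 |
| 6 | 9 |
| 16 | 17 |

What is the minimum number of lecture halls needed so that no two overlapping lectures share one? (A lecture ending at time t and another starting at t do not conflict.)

Events (time:±→running): 1:+→1 3:-→0 6:+→1 9:-→0 10:+→1 13:-→0 14:+→1 14:+→2 … peak 2.

2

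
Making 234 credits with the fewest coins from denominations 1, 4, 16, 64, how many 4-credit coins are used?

Use the largest denomination that fits, subtract, and repeat.
234 = 3×64 + 2×16 + 2×4 + 2×1
Count of 4: 2

2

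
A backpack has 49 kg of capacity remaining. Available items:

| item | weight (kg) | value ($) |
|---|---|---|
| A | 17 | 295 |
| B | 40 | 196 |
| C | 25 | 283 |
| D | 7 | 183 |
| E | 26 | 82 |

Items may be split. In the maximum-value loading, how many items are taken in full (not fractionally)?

3

Ratios (sorted): D 26.14, A 17.35, C 11.32, B 4.90, E 3.15
take D (7 @ 183); take A (17 @ 295); take C (25 @ 283). Capacity used 49/49.
3 item(s) taken whole.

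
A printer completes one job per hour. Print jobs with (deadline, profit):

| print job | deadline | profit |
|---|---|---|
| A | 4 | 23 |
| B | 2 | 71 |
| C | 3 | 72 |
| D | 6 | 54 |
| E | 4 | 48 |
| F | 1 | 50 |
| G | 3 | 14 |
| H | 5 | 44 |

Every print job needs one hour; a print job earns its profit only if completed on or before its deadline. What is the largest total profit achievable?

339

Take jobs in profit order; each goes to the latest open slot no later than its deadline.
Profit order: C=72 B=71 D=54 F=50 E=48 H=44 A=23 G=14
Assign: C→slot 3, B→slot 2, D→slot 6, F→slot 1, E→slot 4, H→slot 5, A skipped, G skipped.
Slots: [1:F] [2:B] [3:C] [4:E] [5:H] [6:D]
Profit = 50 + 71 + 72 + 48 + 44 + 54 = 339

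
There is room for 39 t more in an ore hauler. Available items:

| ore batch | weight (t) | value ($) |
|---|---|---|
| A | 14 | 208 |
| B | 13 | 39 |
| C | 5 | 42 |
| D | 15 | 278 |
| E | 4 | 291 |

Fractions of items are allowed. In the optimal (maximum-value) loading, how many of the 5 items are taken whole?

Greedy by value/weight ratio, highest first.
Order: E (291/4=72.75) > D (278/15=18.53) > A (208/14=14.86) > C (42/5=8.40) > B (39/13=3.00)
Fill: take E (4 @ 291) → take D (15 @ 278) → take A (14 @ 208) → take C (5 @ 42) → take 1/13 of B → 3.00; 39/39 used.
4 item(s) taken whole; one partial (take 1/13 of B).

4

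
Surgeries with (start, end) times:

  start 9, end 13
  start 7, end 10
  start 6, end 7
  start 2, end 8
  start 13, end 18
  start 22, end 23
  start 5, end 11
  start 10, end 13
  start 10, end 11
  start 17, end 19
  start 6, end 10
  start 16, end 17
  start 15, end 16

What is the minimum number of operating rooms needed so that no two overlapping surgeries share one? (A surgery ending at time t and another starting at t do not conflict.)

4

Count concurrent intervals with a sweep; the peak is the room count.
starts: [2, 5, 6, 6, 7, 9, 10, 10, 13, 15, 16, 17, 22]
ends:   [7, 8, 10, 10, 11, 11, 13, 13, 16, 17, 18, 19, 23]
s2→1 s5→2 s6→3 s6→4  — peak 4.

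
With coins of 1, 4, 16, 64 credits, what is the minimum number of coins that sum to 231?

9

Use the largest denomination that fits, subtract, and repeat.
231 − 3×64→39 − 2×16→7 − 1×4→3 − 3×1→0
Total coins = 3 + 2 + 1 + 3 = 9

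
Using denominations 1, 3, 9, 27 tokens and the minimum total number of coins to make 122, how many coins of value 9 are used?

1

Use the largest denomination that fits, subtract, and repeat.
122 − 4×27→14 − 1×9→5 − 1×3→2 − 2×1→0
Count of 9: 1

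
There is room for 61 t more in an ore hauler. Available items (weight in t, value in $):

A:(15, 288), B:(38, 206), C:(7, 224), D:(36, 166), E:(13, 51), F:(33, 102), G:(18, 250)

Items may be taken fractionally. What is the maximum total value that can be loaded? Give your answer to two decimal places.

875.84

Order: C (224/7=32.00) > A (288/15=19.20) > G (250/18=13.89) > B (206/38=5.42) > D (166/36=4.61) > E (51/13=3.92) > F (102/33=3.09)
Fill: take C (7 @ 224) → take A (15 @ 288) → take G (18 @ 250) → take 21/38 of B → 113.84; 61/61 used.
Total value = 875.84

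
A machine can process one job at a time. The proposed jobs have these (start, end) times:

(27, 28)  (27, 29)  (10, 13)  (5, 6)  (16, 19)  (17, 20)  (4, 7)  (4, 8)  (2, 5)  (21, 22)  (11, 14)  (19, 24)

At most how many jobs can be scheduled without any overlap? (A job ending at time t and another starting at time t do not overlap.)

6

Greedy by earliest finish: after sorting by end time, pick each interval compatible with the last pick.
By end time: (2,5), (5,6), (4,7), (4,8), (10,13), (11,14), (16,19), (17,20), (21,22), (19,24), (27,28), (27,29).
Pick (2,5); next start ≥ 5 → (5,6); next start ≥ 6 → (10,13); next start ≥ 13 → (16,19); next start ≥ 19 → (21,22); next start ≥ 22 → (27,28).
Selected 6 jobs.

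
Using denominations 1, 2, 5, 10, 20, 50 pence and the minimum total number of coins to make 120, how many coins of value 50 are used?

2

Greedy: take as many of the largest coin as possible, then repeat with the remainder.
120 − 2×50→20 − 1×20→0
Count of 50: 2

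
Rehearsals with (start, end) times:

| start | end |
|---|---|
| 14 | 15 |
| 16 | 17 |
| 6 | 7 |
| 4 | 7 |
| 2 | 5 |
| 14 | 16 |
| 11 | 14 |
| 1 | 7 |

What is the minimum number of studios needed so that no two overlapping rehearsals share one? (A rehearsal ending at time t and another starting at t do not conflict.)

3

Count concurrent intervals with a sweep; the peak is the room count.
starts: [1, 2, 4, 6, 11, 14, 14, 16]
ends:   [5, 7, 7, 7, 14, 15, 16, 17]
s1→1 s2→2 s4→3  — peak 3.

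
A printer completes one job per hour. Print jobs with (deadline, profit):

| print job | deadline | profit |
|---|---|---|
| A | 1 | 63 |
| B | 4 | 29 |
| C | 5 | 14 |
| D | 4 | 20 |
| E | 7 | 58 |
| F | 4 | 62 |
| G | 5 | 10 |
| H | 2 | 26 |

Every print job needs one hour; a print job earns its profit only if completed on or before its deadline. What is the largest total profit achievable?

252

Sort by profit descending; place each in the latest free slot ≤ its deadline.
Profit order: A=63 F=62 E=58 B=29 H=26 D=20 C=14 G=10
Assign: A→slot 1, F→slot 4, E→slot 7, B→slot 3, H→slot 2, D skipped, C→slot 5, G skipped.
Slots: [1:A] [2:H] [3:B] [4:F] [5:C] [7:E]
Profit = 63 + 26 + 29 + 62 + 14 + 58 = 252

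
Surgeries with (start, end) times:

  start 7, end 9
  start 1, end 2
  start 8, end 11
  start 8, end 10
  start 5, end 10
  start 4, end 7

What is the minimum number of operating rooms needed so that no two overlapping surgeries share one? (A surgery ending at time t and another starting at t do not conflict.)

Events (time:±→running): 1:+→1 2:-→0 4:+→1 5:+→2 7:-→1 7:+→2 8:+→3 8:+→4 … peak 4.

4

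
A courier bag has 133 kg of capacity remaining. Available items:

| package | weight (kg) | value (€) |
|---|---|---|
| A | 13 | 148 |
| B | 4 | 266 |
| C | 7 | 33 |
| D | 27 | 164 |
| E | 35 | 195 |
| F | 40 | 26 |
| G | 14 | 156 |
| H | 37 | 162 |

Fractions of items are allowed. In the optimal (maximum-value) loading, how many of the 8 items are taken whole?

6

Greedy by value/weight ratio, highest first.
Order: B (266/4=66.50) > A (148/13=11.38) > G (156/14=11.14) > D (164/27=6.07) > E (195/35=5.57) > C (33/7=4.71) > H (162/37=4.38) > F (26/40=0.65)
Fill: take B (4 @ 266) → take A (13 @ 148) → take G (14 @ 156) → take D (27 @ 164) → take E (35 @ 195) → take C (7 @ 33) → take 33/37 of H → 144.49; 133/133 used.
6 item(s) taken whole; one partial (take 33/37 of H).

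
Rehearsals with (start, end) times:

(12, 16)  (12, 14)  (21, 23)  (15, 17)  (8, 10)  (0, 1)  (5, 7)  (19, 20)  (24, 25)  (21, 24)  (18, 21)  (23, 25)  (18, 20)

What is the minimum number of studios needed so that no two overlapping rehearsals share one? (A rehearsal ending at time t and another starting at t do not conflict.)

3

Count concurrent intervals with a sweep; the peak is the room count.
Events (time:±→running): 0:+→1 1:-→0 5:+→1 7:-→0 8:+→1 10:-→0 12:+→1 12:+→2 14:-→1 15:+→2 16:-→1 17:-→0 18:+→1 18:+→2 19:+→3 … peak 3.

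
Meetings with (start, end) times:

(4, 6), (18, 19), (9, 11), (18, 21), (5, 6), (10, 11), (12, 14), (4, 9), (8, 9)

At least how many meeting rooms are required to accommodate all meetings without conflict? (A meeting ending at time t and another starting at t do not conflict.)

The answer is the maximum number of intervals overlapping at any instant.
starts: [4, 4, 5, 8, 9, 10, 12, 18, 18]
ends:   [6, 6, 9, 9, 11, 11, 14, 19, 21]
s4→1 s4→2 s5→3  — peak 3.

3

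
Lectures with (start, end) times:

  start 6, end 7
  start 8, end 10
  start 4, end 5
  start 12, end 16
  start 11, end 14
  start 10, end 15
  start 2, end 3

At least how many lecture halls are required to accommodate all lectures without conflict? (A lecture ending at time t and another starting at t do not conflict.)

Events (time:±→running): 2:+→1 3:-→0 4:+→1 5:-→0 6:+→1 7:-→0 8:+→1 10:-→0 10:+→1 11:+→2 12:+→3 … peak 3.

3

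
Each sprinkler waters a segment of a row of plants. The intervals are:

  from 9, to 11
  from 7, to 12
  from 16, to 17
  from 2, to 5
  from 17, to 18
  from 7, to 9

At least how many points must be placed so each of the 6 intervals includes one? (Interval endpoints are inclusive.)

3

Sorted: [2,5] [7,9] [9,11] [7,12] [16,17] [17,18]
{[2,5]} hit by 5; {[7,9],[9,11],[7,12]} hit by 9; {[16,17],[17,18]} hit by 17.
Points: 5, 9, 17 (3 total).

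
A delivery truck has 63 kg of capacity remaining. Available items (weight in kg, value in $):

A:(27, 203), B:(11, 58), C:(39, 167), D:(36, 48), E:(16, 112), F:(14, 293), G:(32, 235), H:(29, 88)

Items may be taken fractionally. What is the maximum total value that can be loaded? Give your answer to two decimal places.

657.56

Order: F (293/14=20.93) > A (203/27=7.52) > G (235/32=7.34) > E (112/16=7.00) > B (58/11=5.27) > C (167/39=4.28) > H (88/29=3.03) > D (48/36=1.33)
Fill: take F (14 @ 293) → take A (27 @ 203) → take 22/32 of G → 161.56; 63/63 used.
Total value = 657.56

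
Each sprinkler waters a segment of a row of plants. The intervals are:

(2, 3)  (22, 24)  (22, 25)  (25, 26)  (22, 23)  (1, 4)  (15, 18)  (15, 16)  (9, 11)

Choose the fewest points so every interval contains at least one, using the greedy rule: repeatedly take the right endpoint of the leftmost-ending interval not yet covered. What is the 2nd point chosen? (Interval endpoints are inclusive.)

11

Process intervals by earliest right end; each time one isn't hit yet, stab at its right endpoint.
Sorted: [2,3] [1,4] [9,11] [15,16] [15,18] [22,23] [22,24] [22,25] [25,26]
{[2,3],[1,4]} hit by 3; {[9,11]} hit by 11; {[15,16],[15,18]} hit by 16; {[22,23],[22,24],[22,25]} hit by 23; {[25,26]} hit by 26.
Points: 3, 11, 16, 23, 26 (5 total).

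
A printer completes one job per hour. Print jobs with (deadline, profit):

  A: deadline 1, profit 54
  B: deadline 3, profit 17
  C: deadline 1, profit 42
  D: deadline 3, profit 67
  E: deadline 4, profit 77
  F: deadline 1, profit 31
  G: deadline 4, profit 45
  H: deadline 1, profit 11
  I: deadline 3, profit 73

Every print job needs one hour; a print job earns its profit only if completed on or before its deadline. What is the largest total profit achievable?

Profit order: E=77 I=73 D=67 A=54 G=45 C=42 F=31 B=17 H=11
Assign: E→slot 4, I→slot 3, D→slot 2, A→slot 1, G skipped, C skipped, F skipped, B skipped, H skipped.
Slots: [1:A] [2:D] [3:I] [4:E]
Profit = 54 + 67 + 73 + 77 = 271

271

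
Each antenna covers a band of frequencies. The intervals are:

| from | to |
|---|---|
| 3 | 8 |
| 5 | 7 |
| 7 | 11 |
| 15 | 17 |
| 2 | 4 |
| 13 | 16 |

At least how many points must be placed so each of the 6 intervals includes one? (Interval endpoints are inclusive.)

Process intervals by earliest right end; each time one isn't hit yet, stab at its right endpoint.
Sorted: [2,4] [5,7] [3,8] [7,11] [13,16] [15,17]
{[2,4]} hit by 4; {[5,7],[3,8],[7,11]} hit by 7; {[13,16],[15,17]} hit by 16.
Points: 4, 7, 16 (3 total).

3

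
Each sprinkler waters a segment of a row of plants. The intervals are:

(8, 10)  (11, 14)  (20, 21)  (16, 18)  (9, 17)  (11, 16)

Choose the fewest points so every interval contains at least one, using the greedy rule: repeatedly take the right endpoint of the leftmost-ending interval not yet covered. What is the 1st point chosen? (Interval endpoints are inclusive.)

Sort by right endpoint; whenever an interval is uncovered, place a point at its right end.
By right end: [8,10]  [11,14]  [11,16]  [9,17]  [16,18]  [20,21]
[8,10] uncovered → point at 10; [11,14] uncovered → point at 14; [16,18] uncovered → point at 18; [20,21] uncovered → point at 21.
Points: 10, 14, 18, 21 (4 total).

10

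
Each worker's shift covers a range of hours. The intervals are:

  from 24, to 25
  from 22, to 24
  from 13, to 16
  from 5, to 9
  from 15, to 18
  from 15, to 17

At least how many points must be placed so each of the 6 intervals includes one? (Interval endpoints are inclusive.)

Sorted: [5,9] [13,16] [15,17] [15,18] [22,24] [24,25]
{[5,9]} hit by 9; {[13,16],[15,17],[15,18]} hit by 16; {[22,24],[24,25]} hit by 24.
Points: 9, 16, 24 (3 total).

3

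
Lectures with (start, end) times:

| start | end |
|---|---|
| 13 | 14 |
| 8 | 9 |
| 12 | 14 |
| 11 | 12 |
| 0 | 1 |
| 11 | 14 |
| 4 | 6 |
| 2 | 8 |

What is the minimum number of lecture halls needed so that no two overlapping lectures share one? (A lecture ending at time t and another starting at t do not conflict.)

3

starts: [0, 2, 4, 8, 11, 11, 12, 13]
ends:   [1, 6, 8, 9, 12, 14, 14, 14]
s0→1 e1→0 s2→1 s4→2 e6→1 e8→0 s8→1 e9→0 s11→1 s11→2 e12→1 s12→2 s13→3  — peak 3.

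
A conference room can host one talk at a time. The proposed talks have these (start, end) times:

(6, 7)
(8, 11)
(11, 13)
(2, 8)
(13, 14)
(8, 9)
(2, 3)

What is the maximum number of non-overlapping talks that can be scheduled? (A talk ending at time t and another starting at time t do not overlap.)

By end time: (2,3), (6,7), (2,8), (8,9), (8,11), (11,13), (13,14).
Pick (2,3); next start ≥ 3 → (6,7); next start ≥ 7 → (8,9); next start ≥ 9 → (11,13); next start ≥ 13 → (13,14).
Selected 5 talks.

5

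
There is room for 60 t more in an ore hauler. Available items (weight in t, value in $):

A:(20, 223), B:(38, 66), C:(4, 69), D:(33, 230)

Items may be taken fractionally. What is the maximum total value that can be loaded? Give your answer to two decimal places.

527.21

Sort by value per unit weight and fill in that order.
Ratios (sorted): C 17.25, A 11.15, D 6.97, B 1.74
take C (4 @ 69); take A (20 @ 223); take D (33 @ 230); take 3/38 of B → 5.21. Capacity used 60/60.
Total value = 527.21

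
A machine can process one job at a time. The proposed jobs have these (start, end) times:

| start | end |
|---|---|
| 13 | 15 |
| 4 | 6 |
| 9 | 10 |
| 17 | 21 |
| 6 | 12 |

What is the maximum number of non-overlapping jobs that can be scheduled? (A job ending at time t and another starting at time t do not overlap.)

Sorted by end: (4,6)  (9,10)  (6,12)  (13,15)  (17,21)
take (4,6); take (9,10); skip (6,12); take (13,15); take (17,21).
Selected 4 jobs.

4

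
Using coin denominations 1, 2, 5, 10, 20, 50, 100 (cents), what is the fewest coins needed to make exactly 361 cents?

6

361 = 3×100 + 1×50 + 1×10 + 1×1
Total coins = 3 + 1 + 1 + 1 = 6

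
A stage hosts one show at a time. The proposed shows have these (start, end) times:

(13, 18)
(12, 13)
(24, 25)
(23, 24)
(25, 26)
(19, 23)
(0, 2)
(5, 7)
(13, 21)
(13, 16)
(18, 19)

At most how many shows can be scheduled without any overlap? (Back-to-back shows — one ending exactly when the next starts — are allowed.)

Sort by end time and greedily take each interval whose start is ≥ the last chosen end.
Sorted by end: (0,2)  (5,7)  (12,13)  (13,16)  (13,18)  (18,19)  (13,21)  (19,23)  (23,24)  (24,25)  (25,26)
take (0,2); take (5,7); take (12,13); take (13,16); skip (13,18); take (18,19); take (19,23); take (23,24); take (24,25); take (25,26).
Selected 9 shows.

9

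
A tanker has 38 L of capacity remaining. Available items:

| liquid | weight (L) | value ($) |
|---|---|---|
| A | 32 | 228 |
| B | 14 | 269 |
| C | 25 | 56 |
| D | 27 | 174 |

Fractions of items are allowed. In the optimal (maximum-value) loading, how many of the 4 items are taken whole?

1

Order: B (269/14=19.21) > A (228/32=7.12) > D (174/27=6.44) > C (56/25=2.24)
Fill: take B (14 @ 269) → take 24/32 of A → 171.00; 38/38 used.
1 item(s) taken whole; one partial (take 24/32 of A).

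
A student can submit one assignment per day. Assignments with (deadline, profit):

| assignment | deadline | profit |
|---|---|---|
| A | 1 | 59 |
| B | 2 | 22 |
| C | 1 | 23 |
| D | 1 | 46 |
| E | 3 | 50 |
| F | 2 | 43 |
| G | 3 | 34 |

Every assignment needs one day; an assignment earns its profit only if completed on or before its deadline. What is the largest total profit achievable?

152

Profit order: A=59 E=50 D=46 F=43 G=34 C=23 B=22
Assign: A→slot 1, E→slot 3, D skipped, F→slot 2, G skipped, C skipped, B skipped.
Slots: [1:A] [2:F] [3:E]
Profit = 59 + 43 + 50 = 152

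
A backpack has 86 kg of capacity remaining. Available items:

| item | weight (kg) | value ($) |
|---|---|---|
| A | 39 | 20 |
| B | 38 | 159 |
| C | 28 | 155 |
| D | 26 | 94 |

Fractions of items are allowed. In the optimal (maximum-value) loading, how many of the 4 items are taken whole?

2

Sort by value per unit weight and fill in that order.
Order: C (155/28=5.54) > B (159/38=4.18) > D (94/26=3.62) > A (20/39=0.51)
Fill: take C (28 @ 155) → take B (38 @ 159) → take 20/26 of D → 72.31; 86/86 used.
2 item(s) taken whole; one partial (take 20/26 of D).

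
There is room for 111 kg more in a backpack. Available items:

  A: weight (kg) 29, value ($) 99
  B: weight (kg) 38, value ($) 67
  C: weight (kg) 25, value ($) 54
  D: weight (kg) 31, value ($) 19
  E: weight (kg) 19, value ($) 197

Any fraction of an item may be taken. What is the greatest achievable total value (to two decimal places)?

417.00

Greedy by value/weight ratio, highest first.
Order: E (197/19=10.37) > A (99/29=3.41) > C (54/25=2.16) > B (67/38=1.76) > D (19/31=0.61)
Fill: take E (19 @ 197) → take A (29 @ 99) → take C (25 @ 54) → take B (38 @ 67); 111/111 used.
Total value = 417.00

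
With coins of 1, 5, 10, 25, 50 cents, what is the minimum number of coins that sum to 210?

210 − 4×50→10 − 1×10→0
Total coins = 4 + 1 = 5

5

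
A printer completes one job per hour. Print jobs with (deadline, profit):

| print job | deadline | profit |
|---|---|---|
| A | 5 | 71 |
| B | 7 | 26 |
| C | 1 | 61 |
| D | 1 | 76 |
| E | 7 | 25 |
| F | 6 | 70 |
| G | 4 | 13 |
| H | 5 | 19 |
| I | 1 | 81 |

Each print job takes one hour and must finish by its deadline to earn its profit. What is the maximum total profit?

305

Profit order: I=81 D=76 A=71 F=70 C=61 B=26 E=25 H=19 G=13
Assign: I→slot 1, D skipped, A→slot 5, F→slot 6, C skipped, B→slot 7, E→slot 4, H→slot 3, G→slot 2.
Slots: [1:I] [2:G] [3:H] [4:E] [5:A] [6:F] [7:B]
Profit = 81 + 13 + 19 + 25 + 71 + 70 + 26 = 305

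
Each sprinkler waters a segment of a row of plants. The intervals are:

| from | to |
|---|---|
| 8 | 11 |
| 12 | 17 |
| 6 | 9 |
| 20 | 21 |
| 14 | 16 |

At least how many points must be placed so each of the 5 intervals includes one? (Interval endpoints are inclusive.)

Sorted: [6,9] [8,11] [14,16] [12,17] [20,21]
{[6,9],[8,11]} hit by 9; {[14,16],[12,17]} hit by 16; {[20,21]} hit by 21.
Points: 9, 16, 21 (3 total).

3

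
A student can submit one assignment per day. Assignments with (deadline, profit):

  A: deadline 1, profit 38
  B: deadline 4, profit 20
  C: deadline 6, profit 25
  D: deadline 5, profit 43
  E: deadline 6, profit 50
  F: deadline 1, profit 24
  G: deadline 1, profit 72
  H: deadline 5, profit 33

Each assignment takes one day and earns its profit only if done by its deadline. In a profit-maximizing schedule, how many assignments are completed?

6

Sort by profit descending; place each in the latest free slot ≤ its deadline.
By profit: G(d1,72), E(d6,50), D(d5,43), A(d1,38), H(d5,33), C(d6,25), F(d1,24), B(d4,20)
G→slot 1; E→slot 6; D→slot 5; A skipped; H→slot 4; C→slot 3; F skipped; B→slot 2.
6 of 8 scheduled.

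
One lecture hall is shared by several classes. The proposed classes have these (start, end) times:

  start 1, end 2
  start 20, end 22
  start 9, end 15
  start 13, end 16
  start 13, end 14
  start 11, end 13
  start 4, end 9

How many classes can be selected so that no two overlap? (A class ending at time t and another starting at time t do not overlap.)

5

Sort by end time and greedily take each interval whose start is ≥ the last chosen end.
Sorted by end: (1,2)  (4,9)  (11,13)  (13,14)  (9,15)  (13,16)  (20,22)
take (1,2); take (4,9); take (11,13); take (13,14); skip (13,16); take (20,22).
Selected 5 classes.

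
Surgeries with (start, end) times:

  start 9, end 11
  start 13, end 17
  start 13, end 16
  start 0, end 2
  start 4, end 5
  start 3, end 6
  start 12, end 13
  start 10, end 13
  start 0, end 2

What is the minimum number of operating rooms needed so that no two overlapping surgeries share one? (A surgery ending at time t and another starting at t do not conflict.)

2

Count concurrent intervals with a sweep; the peak is the room count.
Events (time:±→running): 0:+→1 0:+→2 … peak 2.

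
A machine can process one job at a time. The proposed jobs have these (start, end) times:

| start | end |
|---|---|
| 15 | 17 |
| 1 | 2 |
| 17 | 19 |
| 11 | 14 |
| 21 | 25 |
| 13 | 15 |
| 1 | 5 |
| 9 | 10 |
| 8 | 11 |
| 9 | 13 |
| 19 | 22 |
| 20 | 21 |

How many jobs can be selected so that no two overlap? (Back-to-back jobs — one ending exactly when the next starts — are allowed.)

By end time: (1,2), (1,5), (9,10), (8,11), (9,13), (11,14), (13,15), (15,17), (17,19), (20,21), (19,22), (21,25).
Pick (1,2); next start ≥ 2 → (9,10); next start ≥ 10 → (11,14); next start ≥ 14 → (15,17); next start ≥ 17 → (17,19); next start ≥ 19 → (20,21); next start ≥ 21 → (21,25).
Selected 7 jobs.

7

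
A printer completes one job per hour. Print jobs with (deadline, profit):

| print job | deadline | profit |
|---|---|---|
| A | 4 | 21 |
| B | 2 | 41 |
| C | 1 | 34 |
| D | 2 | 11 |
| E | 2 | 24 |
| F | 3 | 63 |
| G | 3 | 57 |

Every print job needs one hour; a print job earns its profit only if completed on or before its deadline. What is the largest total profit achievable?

182

Take jobs in profit order; each goes to the latest open slot no later than its deadline.
By profit: F(d3,63), G(d3,57), B(d2,41), C(d1,34), E(d2,24), A(d4,21), D(d2,11)
F→slot 3; G→slot 2; B→slot 1; C skipped; E skipped; A→slot 4; D skipped.
Profit = 41 + 57 + 63 + 21 = 182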